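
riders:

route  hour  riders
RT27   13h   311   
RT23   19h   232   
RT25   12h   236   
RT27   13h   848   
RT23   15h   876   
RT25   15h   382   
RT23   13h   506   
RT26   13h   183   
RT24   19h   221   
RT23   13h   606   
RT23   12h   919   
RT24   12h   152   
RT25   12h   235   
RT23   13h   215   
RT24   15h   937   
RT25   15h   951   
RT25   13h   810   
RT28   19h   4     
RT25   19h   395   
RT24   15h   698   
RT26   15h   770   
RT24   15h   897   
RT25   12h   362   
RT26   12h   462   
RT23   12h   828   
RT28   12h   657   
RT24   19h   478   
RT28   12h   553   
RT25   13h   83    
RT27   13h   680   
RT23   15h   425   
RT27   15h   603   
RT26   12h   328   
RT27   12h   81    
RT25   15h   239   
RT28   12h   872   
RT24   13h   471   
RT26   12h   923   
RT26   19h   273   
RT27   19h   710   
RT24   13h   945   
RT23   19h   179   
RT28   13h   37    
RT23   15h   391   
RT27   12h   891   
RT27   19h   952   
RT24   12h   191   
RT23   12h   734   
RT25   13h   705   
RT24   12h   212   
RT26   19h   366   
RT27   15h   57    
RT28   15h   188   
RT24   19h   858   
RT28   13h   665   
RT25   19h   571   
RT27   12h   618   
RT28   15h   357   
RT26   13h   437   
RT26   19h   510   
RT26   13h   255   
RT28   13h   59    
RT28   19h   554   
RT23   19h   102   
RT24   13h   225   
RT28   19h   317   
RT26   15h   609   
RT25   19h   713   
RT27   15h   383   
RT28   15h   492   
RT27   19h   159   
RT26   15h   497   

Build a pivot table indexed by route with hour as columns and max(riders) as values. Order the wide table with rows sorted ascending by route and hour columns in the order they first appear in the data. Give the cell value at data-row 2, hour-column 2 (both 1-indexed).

With rows sorted ascending by route, row 2 is route=RT24. hour columns in first-appearance order: 13h, 19h, 12h, 15h; column 2 is 19h.
Long rows with route=RT24, hour=19h: max(221, 478, 858) = 858.

858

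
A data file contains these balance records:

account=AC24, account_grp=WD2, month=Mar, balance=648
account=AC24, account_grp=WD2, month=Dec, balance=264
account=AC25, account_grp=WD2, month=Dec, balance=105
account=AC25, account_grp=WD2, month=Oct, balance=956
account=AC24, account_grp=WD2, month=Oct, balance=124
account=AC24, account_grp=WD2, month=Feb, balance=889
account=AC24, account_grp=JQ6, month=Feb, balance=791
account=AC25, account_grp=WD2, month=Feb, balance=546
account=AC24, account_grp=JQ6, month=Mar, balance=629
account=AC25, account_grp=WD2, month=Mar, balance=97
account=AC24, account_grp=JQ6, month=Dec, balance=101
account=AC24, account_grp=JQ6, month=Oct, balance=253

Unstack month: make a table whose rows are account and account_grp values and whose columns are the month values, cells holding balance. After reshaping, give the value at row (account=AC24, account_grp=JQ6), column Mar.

629

Wide layout: rows indexed by account and account_grp, columns are the 4 distinct month values (Mar, Dec, Oct, Feb).
Cell (account=AC24, account_grp=JQ6, month=Mar) draws from the long row where account=AC24, account_grp=JQ6 and month=Mar, which has balance=629.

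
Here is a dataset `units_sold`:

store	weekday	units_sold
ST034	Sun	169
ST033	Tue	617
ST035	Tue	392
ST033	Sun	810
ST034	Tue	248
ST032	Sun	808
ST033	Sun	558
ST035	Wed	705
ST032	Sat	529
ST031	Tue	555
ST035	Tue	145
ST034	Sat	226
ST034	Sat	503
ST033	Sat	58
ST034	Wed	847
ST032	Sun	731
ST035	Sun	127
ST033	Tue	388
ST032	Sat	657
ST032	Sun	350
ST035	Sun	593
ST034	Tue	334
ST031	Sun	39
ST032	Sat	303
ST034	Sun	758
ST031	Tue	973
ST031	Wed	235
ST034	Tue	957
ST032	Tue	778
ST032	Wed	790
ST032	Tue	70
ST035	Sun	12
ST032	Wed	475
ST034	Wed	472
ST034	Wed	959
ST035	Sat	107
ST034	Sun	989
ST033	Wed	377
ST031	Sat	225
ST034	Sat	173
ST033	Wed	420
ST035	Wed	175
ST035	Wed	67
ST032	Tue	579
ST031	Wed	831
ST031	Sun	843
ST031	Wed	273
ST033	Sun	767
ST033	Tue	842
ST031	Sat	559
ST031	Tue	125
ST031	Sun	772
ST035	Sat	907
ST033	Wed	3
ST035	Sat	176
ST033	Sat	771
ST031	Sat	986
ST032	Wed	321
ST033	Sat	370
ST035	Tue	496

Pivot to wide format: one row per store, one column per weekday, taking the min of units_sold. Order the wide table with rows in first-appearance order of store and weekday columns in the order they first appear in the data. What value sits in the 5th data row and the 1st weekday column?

With rows in first-appearance order of store, row 5 is store=ST031. weekday columns in first-appearance order: Sun, Tue, Wed, Sat; column 1 is Sun.
Long rows with store=ST031, weekday=Sun: min(39, 843, 772) = 39.

39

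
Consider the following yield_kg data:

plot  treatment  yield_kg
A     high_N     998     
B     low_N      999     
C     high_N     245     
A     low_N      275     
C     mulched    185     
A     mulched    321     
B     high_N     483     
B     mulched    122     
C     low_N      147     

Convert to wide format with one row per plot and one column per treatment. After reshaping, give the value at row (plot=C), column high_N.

Wide layout: rows indexed by plot, columns are the 3 distinct treatment values (high_N, low_N, mulched).
Cell (plot=C, treatment=high_N) draws from the long row where plot=C and treatment=high_N, which has yield_kg=245.

245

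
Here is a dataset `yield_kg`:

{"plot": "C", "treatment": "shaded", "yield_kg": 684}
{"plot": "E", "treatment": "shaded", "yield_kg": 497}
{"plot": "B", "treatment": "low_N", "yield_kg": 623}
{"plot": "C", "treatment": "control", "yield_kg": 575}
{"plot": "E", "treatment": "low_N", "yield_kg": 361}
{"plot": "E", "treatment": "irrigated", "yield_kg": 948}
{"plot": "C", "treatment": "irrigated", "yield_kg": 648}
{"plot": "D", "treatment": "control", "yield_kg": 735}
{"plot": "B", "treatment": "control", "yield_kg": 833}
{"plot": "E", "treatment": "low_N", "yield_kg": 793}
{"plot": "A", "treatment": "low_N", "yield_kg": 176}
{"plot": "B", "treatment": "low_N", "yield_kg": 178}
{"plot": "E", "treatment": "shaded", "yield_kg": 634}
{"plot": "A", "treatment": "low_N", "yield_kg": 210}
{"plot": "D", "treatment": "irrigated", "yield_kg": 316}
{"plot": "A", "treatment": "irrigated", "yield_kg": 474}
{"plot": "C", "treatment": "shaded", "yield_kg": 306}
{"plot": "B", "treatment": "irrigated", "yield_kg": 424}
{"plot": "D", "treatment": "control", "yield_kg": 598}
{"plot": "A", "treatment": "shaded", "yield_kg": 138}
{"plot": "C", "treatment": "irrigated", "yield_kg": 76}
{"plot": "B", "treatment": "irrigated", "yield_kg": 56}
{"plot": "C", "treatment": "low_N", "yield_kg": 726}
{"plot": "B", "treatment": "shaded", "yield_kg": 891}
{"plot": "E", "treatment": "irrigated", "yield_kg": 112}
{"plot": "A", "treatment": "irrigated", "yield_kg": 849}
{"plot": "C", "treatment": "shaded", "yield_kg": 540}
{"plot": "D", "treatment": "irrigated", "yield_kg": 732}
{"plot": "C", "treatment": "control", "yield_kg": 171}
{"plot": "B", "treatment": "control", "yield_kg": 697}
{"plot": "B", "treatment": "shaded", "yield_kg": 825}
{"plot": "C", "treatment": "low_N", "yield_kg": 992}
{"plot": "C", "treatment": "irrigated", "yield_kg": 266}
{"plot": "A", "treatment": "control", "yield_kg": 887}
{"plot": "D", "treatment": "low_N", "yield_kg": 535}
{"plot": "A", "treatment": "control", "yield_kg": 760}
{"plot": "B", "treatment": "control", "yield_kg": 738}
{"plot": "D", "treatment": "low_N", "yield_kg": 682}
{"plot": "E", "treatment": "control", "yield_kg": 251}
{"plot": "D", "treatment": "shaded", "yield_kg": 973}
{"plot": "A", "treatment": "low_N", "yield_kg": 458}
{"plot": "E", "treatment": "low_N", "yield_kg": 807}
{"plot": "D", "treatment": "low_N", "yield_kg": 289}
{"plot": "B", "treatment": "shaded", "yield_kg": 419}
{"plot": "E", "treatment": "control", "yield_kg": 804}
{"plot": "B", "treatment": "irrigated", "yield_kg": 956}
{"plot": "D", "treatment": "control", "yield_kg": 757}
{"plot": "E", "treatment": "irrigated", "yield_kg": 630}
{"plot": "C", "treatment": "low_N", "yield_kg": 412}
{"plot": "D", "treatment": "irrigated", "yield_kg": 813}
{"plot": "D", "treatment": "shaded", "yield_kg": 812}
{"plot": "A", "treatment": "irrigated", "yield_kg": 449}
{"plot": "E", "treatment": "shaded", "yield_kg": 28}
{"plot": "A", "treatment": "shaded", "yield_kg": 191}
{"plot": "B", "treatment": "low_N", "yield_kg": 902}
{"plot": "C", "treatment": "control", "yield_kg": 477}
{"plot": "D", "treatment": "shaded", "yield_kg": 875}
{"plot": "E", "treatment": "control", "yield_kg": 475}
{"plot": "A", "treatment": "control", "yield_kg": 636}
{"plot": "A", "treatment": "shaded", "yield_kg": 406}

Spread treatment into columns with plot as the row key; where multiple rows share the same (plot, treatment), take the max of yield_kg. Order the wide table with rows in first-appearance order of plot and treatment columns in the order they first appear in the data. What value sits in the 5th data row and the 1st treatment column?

With rows in first-appearance order of plot, row 5 is plot=A. treatment columns in first-appearance order: shaded, low_N, control, irrigated; column 1 is shaded.
Long rows with plot=A, treatment=shaded: max(138, 191, 406) = 406.

406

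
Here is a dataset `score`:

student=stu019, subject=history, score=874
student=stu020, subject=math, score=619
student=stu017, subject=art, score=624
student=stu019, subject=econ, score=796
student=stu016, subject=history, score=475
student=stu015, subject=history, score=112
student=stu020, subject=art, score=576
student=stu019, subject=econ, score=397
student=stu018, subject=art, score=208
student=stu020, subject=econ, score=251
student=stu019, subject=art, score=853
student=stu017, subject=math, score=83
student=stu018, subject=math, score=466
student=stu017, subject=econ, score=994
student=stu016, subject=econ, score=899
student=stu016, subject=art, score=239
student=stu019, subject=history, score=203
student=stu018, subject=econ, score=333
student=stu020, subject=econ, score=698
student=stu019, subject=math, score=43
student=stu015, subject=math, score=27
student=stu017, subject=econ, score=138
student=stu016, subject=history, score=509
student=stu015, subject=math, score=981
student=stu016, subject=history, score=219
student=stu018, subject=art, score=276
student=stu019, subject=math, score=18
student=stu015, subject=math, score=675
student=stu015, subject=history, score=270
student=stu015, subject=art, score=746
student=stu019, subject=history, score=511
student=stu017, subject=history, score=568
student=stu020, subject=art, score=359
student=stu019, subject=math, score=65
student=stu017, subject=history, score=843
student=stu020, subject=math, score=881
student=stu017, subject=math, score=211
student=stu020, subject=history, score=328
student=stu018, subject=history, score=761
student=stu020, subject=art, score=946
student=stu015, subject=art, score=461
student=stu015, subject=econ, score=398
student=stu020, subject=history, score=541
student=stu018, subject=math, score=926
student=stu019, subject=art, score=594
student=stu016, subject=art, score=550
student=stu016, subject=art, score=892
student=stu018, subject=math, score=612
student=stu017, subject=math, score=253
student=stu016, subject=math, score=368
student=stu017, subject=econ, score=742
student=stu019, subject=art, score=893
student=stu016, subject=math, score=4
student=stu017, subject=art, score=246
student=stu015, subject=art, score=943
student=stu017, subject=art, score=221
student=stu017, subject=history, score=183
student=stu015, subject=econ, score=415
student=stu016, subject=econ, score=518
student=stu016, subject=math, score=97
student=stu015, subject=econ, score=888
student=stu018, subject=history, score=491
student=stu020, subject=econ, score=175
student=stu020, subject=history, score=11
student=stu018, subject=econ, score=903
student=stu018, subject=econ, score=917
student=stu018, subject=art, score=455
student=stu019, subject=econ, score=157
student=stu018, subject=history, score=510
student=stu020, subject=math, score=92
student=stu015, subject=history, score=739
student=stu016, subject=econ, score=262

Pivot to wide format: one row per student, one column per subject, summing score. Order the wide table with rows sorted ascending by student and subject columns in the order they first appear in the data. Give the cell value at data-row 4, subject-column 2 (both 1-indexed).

2004

With rows sorted ascending by student, row 4 is student=stu018. subject columns in first-appearance order: history, math, art, econ; column 2 is math.
Long rows with student=stu018, subject=math: 466 + 926 + 612 = 2004.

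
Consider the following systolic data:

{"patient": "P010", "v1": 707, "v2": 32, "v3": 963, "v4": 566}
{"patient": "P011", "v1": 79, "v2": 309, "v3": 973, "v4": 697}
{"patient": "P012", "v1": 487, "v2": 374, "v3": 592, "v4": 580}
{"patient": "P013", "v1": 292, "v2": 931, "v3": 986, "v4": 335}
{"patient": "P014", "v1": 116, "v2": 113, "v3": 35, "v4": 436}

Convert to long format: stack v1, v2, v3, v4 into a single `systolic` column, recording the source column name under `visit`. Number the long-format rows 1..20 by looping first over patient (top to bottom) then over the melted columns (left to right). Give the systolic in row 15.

20 rows total (5 × 4). Row 15: index ⌊(15-1)/4⌋ = 3 into patient → P013; (15-1) mod 4 = 2 into the melted columns → v3.
So row 15 is (P013, v3, 986); systolic = 986.

986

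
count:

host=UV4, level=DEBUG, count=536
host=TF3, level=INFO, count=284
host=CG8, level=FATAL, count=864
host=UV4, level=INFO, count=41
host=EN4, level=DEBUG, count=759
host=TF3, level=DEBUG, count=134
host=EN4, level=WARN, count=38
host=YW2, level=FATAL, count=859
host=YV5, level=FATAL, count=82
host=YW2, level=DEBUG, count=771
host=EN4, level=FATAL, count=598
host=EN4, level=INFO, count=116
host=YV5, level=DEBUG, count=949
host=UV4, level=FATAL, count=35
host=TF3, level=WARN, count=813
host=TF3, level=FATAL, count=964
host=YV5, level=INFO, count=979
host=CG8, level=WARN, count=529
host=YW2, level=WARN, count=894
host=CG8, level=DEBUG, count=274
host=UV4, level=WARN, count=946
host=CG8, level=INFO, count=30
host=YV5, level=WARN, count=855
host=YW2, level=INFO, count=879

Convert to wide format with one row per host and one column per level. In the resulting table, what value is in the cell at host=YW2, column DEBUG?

Wide layout: rows indexed by host, columns are the 4 distinct level values (DEBUG, INFO, FATAL, WARN).
Cell (host=YW2, level=DEBUG) draws from the long row where host=YW2 and level=DEBUG, which has count=771.

771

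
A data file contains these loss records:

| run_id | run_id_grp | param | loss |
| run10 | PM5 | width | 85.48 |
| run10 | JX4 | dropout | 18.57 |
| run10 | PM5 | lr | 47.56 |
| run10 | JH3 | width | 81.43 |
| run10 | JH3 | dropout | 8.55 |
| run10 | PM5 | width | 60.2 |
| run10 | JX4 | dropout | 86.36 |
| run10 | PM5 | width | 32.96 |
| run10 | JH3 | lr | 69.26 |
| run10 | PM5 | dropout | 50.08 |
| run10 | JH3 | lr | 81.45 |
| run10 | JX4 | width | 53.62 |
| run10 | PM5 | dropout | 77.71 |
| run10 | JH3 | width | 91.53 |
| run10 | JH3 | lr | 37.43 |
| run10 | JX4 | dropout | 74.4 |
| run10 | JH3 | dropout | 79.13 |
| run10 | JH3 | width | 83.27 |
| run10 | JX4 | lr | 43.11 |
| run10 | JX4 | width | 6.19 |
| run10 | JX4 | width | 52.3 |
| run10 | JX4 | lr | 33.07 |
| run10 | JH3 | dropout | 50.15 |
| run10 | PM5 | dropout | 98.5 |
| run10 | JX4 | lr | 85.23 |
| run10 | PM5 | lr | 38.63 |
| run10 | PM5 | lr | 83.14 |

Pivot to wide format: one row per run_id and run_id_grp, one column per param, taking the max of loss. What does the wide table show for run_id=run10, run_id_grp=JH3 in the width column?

Rows with run_id=run10, run_id_grp=JH3 and param=width: loss values are 81.43, 91.53, 83.27.
max(81.43, 91.53, 83.27) = 91.53.

91.53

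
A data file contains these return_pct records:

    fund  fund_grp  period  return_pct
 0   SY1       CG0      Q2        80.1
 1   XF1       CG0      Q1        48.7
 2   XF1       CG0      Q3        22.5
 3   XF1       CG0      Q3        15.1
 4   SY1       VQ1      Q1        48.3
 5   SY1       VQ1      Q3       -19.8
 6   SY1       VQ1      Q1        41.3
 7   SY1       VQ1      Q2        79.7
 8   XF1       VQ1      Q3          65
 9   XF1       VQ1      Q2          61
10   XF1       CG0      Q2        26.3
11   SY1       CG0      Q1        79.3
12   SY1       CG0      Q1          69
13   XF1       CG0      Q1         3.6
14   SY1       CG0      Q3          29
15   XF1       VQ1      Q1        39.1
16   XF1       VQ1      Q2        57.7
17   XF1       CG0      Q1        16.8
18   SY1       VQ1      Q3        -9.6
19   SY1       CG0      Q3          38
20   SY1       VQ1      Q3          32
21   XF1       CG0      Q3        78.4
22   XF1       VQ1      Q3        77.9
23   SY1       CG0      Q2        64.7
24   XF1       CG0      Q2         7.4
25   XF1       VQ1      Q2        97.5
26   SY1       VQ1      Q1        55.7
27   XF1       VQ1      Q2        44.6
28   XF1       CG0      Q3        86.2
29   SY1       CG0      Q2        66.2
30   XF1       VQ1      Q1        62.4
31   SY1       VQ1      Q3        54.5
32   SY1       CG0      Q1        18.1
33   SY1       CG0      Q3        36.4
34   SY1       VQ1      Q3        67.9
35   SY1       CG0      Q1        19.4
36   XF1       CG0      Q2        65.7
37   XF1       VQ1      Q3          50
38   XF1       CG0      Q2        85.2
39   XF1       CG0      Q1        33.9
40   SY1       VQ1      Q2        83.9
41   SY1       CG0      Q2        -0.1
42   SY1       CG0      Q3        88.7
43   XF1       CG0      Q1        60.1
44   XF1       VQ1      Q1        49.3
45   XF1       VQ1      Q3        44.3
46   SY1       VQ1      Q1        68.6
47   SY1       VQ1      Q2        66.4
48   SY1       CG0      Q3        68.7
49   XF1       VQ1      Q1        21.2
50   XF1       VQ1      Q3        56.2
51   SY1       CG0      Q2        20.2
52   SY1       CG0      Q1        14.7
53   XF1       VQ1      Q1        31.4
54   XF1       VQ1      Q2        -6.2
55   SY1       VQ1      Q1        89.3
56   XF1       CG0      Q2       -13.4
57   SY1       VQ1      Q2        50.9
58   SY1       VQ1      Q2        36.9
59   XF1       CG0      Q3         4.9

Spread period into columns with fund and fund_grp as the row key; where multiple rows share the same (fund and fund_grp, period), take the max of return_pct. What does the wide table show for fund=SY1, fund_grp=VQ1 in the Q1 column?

89.3

Rows with fund=SY1, fund_grp=VQ1 and period=Q1: return_pct values are 48.3, 41.3, 55.7, 68.6, 89.3.
max(48.3, 41.3, 55.7, 68.6, 89.3) = 89.3.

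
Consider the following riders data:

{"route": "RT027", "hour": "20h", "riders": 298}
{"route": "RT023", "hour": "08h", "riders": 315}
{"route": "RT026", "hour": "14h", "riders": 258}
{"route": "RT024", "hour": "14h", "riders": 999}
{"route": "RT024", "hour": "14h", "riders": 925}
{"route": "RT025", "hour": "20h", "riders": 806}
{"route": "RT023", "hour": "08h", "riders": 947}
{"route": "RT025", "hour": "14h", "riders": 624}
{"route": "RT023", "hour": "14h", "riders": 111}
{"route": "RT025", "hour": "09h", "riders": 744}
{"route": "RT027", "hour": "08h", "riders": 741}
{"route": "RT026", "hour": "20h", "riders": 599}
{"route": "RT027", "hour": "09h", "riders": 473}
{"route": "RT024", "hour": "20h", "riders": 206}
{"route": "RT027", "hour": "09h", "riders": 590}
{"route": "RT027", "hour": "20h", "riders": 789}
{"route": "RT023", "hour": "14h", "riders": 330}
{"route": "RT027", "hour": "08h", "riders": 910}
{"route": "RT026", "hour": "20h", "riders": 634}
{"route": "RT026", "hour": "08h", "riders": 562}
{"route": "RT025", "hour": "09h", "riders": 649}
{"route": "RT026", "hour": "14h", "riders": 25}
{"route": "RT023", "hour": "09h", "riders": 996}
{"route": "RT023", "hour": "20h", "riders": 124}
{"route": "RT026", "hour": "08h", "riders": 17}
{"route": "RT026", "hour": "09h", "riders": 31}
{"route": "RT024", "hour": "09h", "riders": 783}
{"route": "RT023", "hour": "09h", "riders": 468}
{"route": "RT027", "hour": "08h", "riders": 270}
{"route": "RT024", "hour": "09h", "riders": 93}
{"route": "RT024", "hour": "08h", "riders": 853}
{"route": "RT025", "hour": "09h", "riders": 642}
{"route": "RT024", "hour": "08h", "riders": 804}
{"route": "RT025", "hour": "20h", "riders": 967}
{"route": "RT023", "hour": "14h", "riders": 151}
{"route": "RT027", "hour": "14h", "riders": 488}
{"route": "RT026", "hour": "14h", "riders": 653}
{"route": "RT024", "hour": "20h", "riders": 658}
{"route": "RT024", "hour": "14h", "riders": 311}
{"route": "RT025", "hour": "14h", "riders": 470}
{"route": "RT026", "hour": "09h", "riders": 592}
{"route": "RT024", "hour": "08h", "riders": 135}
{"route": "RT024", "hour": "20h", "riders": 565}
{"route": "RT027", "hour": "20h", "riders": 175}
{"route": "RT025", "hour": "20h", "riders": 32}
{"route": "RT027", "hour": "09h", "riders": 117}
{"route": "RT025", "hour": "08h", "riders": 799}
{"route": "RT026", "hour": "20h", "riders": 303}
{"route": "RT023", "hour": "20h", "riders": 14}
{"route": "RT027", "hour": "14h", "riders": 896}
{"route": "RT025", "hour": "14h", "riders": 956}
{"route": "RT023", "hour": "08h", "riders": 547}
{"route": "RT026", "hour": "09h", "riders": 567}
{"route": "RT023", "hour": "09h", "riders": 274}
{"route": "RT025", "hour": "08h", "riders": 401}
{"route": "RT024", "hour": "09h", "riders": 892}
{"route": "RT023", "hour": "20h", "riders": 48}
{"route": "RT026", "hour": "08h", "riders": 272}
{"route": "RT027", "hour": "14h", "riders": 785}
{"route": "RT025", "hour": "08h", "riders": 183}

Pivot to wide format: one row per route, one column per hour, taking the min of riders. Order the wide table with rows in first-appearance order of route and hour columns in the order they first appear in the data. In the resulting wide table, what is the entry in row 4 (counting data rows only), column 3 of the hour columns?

With rows in first-appearance order of route, row 4 is route=RT024. hour columns in first-appearance order: 20h, 08h, 14h, 09h; column 3 is 14h.
Long rows with route=RT024, hour=14h: min(999, 925, 311) = 311.

311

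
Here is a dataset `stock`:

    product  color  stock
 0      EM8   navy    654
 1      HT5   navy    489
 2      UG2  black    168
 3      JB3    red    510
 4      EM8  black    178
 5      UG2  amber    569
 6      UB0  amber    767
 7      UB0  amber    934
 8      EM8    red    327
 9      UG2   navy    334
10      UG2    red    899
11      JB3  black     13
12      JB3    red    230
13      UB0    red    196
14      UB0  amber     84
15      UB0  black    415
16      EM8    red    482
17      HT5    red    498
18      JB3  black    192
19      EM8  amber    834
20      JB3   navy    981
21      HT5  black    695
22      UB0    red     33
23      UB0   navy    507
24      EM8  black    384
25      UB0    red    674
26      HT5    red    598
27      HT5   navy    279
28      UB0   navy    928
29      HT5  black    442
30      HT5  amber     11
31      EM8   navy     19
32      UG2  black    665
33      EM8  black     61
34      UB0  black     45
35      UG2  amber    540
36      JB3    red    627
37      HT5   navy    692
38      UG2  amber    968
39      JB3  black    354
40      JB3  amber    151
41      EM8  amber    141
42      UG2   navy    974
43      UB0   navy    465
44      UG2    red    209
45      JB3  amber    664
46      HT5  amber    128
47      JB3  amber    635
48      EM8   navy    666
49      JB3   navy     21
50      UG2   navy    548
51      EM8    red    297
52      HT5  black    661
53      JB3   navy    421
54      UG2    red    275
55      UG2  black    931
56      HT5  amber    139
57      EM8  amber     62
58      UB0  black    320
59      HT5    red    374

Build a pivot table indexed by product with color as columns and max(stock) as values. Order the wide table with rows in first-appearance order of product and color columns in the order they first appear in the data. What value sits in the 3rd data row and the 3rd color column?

899

With rows in first-appearance order of product, row 3 is product=UG2. color columns in first-appearance order: navy, black, red, amber; column 3 is red.
Long rows with product=UG2, color=red: max(899, 209, 275) = 899.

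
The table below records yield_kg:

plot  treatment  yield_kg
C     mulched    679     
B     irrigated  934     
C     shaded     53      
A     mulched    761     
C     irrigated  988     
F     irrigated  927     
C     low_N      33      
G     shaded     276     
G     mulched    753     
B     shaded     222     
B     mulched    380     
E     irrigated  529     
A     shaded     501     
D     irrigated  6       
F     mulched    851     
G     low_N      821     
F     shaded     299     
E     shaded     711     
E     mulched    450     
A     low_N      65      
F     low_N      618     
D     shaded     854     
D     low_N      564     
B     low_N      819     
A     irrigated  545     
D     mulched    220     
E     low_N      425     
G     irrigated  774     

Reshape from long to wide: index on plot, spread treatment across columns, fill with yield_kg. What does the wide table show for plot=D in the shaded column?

Wide layout: rows indexed by plot, columns are the 4 distinct treatment values (mulched, irrigated, shaded, low_N).
Cell (plot=D, treatment=shaded) draws from the long row where plot=D and treatment=shaded, which has yield_kg=854.

854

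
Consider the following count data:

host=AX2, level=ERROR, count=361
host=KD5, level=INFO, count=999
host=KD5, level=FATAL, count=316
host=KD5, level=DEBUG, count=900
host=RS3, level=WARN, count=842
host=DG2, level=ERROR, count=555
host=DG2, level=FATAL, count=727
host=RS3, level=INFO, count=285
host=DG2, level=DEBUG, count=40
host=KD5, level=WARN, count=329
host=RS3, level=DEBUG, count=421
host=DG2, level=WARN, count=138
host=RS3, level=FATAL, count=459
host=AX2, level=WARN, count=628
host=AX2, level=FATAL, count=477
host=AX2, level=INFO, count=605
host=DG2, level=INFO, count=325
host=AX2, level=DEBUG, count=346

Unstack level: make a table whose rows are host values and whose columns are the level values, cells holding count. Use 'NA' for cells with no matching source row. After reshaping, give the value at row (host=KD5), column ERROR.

No long-format row has host=KD5 and level=ERROR, so the cell is NA.

NA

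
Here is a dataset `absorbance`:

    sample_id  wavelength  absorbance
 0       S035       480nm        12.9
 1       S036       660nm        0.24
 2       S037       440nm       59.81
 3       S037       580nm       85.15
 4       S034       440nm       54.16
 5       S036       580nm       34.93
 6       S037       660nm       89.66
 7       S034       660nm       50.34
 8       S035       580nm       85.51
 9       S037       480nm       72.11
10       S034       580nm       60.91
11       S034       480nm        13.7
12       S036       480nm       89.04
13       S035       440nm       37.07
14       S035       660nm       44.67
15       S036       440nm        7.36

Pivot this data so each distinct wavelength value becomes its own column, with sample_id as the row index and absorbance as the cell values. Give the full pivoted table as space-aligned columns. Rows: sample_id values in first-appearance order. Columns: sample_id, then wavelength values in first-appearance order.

sample_id  480nm  660nm  440nm  580nm
S035       12.9   44.67  37.07  85.51
S036       89.04  0.24   7.36   34.93
S037       72.11  89.66  59.81  85.15
S034       13.7   50.34  54.16  60.91

Columns: sample_id plus the 4 distinct wavelength values (480nm, 660nm, 440nm, 580nm).
For example, row S035 column 480nm takes absorbance=12.9 from the long row (S035, 480nm).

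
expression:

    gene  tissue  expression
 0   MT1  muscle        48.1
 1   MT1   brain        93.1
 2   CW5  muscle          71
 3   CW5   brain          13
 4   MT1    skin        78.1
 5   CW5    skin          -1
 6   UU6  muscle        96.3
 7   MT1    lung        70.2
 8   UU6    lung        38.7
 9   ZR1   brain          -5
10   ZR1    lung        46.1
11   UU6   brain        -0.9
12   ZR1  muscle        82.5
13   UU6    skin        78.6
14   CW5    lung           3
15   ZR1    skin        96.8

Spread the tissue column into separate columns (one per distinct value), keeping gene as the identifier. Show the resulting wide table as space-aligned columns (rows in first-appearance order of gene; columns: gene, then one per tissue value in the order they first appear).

Columns: gene plus the 4 distinct tissue values (muscle, brain, skin, lung).
For example, row MT1 column muscle takes expression=48.1 from the long row (MT1, muscle).

gene  muscle  brain  skin  lung
MT1   48.1    93.1   78.1  70.2
CW5   71      13     -1    3   
UU6   96.3    -0.9   78.6  38.7
ZR1   82.5    -5     96.8  46.1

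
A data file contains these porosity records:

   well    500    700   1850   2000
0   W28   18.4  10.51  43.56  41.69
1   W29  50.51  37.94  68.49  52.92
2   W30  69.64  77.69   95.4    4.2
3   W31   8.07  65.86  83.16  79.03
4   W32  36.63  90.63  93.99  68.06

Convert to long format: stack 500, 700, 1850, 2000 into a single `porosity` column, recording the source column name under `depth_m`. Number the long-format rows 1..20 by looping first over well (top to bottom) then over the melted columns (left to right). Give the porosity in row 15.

20 rows total (5 × 4). Row 15: index ⌊(15-1)/4⌋ = 3 into well → W31; (15-1) mod 4 = 2 into the melted columns → 1850.
So row 15 is (W31, 1850, 83.16); porosity = 83.16.

83.16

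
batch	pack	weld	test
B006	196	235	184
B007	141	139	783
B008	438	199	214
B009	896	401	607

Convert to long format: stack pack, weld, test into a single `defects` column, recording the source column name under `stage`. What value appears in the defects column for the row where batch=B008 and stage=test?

214

Unpivoting turns each (batch, wide-column) pair into one long row.
The wide cell at row B008, column test holds 214, so the long row (B008, test) has defects=214.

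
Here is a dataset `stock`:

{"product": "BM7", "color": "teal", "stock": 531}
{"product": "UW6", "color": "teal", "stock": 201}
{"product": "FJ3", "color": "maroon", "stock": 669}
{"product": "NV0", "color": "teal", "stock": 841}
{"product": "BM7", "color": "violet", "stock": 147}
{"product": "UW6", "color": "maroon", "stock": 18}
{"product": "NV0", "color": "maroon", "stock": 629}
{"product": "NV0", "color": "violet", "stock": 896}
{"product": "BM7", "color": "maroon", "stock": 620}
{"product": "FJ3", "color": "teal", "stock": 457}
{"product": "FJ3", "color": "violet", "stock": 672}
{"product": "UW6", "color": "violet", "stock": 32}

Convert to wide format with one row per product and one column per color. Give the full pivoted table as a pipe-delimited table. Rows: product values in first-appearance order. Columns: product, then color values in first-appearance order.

Columns: product plus the 3 distinct color values (teal, maroon, violet).
For example, row BM7 column teal takes stock=531 from the long row (BM7, teal).

| product | teal | maroon | violet |
| BM7 | 531 | 620 | 147 |
| UW6 | 201 | 18 | 32 |
| FJ3 | 457 | 669 | 672 |
| NV0 | 841 | 629 | 896 |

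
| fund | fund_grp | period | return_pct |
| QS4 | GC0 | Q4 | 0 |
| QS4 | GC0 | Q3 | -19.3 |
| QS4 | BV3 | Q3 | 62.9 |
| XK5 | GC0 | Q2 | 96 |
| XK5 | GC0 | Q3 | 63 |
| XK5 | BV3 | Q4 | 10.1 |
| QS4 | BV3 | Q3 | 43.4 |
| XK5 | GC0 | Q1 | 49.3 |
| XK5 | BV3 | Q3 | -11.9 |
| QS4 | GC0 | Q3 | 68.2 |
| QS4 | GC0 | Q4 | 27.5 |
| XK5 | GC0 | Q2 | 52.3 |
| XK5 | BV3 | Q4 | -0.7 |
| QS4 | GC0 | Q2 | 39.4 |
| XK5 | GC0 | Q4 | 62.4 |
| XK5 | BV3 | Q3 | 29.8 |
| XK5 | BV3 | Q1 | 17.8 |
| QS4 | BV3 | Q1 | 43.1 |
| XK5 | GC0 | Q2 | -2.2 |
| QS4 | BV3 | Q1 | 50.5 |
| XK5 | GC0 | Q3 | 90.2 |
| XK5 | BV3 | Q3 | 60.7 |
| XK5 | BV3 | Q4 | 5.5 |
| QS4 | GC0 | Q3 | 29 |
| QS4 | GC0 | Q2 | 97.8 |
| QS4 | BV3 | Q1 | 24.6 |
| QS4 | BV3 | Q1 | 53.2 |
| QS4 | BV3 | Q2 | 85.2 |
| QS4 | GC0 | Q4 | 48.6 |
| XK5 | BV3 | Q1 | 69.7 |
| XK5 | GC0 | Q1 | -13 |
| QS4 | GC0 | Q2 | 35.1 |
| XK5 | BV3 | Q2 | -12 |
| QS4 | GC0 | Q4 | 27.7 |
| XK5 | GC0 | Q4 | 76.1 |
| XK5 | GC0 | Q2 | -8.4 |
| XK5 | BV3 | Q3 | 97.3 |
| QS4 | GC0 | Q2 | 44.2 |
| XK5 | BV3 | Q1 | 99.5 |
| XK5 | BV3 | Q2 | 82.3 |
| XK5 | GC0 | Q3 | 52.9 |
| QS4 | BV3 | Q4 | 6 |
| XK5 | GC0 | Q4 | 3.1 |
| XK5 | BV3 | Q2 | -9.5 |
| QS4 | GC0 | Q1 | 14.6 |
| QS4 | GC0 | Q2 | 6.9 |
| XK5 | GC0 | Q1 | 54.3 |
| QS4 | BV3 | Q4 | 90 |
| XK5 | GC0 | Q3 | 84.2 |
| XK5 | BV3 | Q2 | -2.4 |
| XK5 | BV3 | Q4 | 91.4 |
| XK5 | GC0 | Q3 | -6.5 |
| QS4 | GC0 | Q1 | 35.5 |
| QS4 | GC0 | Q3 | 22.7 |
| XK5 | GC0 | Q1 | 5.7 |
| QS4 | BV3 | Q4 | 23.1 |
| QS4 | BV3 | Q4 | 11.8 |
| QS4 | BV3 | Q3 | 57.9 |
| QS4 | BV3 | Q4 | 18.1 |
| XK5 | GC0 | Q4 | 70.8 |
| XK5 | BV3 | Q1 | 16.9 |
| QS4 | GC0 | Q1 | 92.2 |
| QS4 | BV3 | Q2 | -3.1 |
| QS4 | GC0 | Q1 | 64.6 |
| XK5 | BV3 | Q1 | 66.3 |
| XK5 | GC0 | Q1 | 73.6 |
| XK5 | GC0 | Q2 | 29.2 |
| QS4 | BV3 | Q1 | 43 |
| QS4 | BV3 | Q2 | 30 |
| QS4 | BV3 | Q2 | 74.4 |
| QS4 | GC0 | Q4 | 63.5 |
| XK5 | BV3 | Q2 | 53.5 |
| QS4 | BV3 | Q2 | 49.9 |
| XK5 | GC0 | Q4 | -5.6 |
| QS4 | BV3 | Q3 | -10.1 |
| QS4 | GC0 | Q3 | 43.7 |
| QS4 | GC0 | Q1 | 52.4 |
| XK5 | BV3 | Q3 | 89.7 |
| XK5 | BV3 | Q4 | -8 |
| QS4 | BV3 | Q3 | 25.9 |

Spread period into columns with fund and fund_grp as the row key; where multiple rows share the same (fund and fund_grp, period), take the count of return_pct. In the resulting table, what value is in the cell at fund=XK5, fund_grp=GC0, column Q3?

Rows with fund=XK5, fund_grp=GC0 and period=Q3: return_pct values are 63, 90.2, 52.9, 84.2, -6.5.
5 rows match — count = 5.

5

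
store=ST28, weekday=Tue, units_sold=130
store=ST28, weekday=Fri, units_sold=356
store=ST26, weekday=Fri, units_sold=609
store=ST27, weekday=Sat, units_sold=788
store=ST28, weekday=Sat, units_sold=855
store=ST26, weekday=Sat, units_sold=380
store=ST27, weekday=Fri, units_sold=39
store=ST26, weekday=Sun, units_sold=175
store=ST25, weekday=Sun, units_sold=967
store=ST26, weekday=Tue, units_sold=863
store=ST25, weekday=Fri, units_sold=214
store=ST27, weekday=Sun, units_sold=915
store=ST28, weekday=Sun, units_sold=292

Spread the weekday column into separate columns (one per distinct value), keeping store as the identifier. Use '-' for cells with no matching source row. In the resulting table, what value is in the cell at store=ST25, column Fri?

The long row with store=ST25, weekday=Fri has units_sold=214.

214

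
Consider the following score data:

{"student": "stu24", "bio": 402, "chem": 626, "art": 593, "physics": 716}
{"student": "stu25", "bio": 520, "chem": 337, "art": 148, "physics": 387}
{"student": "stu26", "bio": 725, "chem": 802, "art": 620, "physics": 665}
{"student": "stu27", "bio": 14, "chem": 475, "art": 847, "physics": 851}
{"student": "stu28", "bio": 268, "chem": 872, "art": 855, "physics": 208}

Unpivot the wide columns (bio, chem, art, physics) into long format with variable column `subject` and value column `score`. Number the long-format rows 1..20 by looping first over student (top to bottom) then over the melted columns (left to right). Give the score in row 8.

387

20 rows total (5 × 4). Row 8: index ⌊(8-1)/4⌋ = 1 into student → stu25; (8-1) mod 4 = 3 into the melted columns → physics.
So row 8 is (stu25, physics, 387); score = 387.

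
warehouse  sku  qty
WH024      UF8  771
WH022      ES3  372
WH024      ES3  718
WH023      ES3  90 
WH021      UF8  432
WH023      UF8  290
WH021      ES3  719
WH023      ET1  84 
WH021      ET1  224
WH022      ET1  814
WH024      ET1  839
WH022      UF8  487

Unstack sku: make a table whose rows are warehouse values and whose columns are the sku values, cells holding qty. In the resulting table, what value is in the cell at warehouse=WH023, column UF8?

290

Wide layout: rows indexed by warehouse, columns are the 3 distinct sku values (UF8, ES3, ET1).
Cell (warehouse=WH023, sku=UF8) draws from the long row where warehouse=WH023 and sku=UF8, which has qty=290.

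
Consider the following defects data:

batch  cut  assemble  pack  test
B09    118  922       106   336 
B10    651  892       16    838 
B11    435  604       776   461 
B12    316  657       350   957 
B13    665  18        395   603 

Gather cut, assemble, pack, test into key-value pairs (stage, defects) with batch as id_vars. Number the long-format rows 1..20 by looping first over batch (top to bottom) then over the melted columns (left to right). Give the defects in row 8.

838

20 rows total (5 × 4). Row 8: index ⌊(8-1)/4⌋ = 1 into batch → B10; (8-1) mod 4 = 3 into the melted columns → test.
So row 8 is (B10, test, 838); defects = 838.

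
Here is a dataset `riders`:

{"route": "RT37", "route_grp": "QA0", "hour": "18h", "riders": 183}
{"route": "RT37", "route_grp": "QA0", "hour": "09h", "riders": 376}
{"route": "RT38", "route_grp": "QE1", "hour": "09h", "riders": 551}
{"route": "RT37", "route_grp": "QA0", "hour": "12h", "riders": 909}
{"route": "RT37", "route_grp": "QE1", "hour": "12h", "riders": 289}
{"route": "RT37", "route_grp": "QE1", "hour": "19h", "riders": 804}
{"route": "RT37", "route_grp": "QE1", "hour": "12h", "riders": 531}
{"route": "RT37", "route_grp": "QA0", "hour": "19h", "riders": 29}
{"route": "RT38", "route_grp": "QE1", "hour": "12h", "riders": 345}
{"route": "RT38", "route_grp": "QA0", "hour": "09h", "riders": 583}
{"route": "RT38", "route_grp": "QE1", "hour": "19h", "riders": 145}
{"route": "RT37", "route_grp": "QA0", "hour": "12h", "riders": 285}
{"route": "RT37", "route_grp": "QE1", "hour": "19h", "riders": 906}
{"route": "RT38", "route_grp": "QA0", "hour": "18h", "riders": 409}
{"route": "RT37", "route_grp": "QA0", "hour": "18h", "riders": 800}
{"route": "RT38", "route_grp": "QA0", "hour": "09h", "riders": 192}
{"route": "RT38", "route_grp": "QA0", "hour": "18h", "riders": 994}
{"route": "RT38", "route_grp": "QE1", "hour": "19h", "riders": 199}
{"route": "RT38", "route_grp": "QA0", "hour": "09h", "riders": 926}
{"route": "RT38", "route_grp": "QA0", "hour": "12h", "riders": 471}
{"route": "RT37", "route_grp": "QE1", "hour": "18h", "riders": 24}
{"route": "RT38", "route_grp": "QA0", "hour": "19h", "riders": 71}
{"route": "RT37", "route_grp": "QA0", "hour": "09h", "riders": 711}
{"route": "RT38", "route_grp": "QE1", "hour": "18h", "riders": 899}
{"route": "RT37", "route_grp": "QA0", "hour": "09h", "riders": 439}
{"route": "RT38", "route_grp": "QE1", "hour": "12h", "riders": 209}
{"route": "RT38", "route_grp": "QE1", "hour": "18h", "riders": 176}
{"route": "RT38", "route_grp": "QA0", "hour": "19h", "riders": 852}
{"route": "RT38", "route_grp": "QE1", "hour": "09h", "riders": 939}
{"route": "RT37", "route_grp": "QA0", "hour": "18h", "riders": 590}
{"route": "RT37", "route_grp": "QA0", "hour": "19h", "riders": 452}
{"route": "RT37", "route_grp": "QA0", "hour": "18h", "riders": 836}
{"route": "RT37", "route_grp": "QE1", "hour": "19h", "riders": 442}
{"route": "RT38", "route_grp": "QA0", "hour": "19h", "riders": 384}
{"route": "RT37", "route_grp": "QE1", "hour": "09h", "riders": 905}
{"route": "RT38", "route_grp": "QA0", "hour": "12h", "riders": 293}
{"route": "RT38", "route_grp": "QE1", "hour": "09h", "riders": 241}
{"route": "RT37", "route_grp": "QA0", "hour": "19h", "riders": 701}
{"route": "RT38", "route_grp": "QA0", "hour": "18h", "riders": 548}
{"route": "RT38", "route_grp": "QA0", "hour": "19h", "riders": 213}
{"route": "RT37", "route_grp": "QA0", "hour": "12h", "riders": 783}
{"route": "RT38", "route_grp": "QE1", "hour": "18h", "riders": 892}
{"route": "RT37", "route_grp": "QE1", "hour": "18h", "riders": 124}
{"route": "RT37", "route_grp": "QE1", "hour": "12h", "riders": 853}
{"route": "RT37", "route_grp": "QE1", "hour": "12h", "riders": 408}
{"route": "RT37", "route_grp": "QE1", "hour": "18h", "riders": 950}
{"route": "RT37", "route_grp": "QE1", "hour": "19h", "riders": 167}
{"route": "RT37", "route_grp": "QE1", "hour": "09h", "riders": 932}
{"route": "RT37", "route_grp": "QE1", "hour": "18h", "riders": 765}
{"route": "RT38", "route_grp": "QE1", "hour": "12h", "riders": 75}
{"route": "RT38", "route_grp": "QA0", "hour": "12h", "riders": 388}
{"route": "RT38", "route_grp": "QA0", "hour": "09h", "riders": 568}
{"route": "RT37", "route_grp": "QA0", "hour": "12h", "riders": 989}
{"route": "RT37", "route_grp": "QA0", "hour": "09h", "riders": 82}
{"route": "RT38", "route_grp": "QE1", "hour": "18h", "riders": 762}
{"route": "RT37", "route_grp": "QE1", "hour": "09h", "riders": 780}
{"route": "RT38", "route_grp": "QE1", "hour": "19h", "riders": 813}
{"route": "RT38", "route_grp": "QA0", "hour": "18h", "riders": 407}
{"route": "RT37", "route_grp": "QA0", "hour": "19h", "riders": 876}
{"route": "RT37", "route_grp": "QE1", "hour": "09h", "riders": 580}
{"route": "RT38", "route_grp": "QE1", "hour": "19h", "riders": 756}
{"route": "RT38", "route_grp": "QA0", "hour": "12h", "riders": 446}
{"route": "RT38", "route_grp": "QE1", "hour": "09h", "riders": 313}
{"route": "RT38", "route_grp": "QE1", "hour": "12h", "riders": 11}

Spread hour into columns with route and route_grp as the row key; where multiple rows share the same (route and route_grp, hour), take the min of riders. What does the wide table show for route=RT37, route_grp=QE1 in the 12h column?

Rows with route=RT37, route_grp=QE1 and hour=12h: riders values are 289, 531, 853, 408.
min(289, 531, 853, 408) = 289.

289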